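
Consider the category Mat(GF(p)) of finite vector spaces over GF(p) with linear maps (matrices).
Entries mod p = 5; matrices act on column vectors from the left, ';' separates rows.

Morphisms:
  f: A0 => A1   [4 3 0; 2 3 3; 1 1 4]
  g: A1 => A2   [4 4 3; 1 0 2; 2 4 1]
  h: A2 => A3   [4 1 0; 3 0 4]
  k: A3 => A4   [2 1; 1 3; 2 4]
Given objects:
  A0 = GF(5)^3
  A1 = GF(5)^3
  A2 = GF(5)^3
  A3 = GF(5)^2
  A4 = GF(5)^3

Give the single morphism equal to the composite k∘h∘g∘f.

  e0=⟨1,0,0⟩ f=>⟨4,2,1⟩ g=>⟨2,1,2⟩ h=>⟨4,4⟩ k=>⟨2,1,4⟩
  e1=⟨0,1,0⟩ f=>⟨3,3,1⟩ g=>⟨2,0,4⟩ h=>⟨3,2⟩ k=>⟨3,4,4⟩
  e2=⟨0,0,1⟩ f=>⟨0,3,4⟩ g=>⟨4,3,1⟩ h=>⟨4,1⟩ k=>⟨4,2,2⟩
result: [2 3 4; 1 4 2; 4 4 2]

Answer: [2 3 4; 1 4 2; 4 4 2]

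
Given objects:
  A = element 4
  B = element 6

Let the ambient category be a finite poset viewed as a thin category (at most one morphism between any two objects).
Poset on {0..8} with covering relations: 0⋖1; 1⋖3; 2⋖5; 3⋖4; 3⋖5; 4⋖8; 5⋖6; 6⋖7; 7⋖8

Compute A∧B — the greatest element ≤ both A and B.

Answer: A∧B = 3

Derivation:
{x : x<=A ∧ x<=B} = {0,1,3}  (A=4, B=6)
  0 <= 3
  1 <= 3
  3 <= 3
glb = 3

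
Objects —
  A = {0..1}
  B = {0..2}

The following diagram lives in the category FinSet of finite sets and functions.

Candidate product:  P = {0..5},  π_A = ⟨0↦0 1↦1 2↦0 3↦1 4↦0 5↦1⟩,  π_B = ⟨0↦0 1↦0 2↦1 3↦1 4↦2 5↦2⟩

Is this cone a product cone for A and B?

Answer: VALID PRODUCT

Work:
|A|·|B| = 2·3 = 6;  |P| = 6
Check the pairing map k ↦ (π_A(k), π_B(k)):
  0 ↦ (0,0)
  1 ↦ (1,0)
  2 ↦ (0,1)
  3 ↦ (1,1)
  4 ↦ (0,2)
  5 ↦ (1,2)
distinct pairs in image: 6 / 6 needed
  → bijection onto A×B; projections well-typed.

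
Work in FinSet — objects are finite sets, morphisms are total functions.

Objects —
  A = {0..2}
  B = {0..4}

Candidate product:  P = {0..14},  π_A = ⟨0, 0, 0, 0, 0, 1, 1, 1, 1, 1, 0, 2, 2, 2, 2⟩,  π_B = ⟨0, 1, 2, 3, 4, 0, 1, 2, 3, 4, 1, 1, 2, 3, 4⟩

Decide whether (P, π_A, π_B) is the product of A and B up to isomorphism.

Answer: NOT A VALID PRODUCT — duplicate pair at indices 1,10

Derivation:
|A|·|B| = 3·5 = 15;  |P| = 15
Check the pairing map k ↦ (π_A(k), π_B(k)):
  0 : (0,0)
  1 : (0,1)
  2 : (0,2)
  3 : (0,3)
  4 : (0,4)
  5 : (1,0)
  6 : (1,1)
  7 : (1,2)
  8 : (1,3)
  9 : (1,4)
  10 : (0,1)  ✗ repeats pair of k=1
  11 : (2,1)
  12 : (2,2)
  13 : (2,3)
  14 : (2,4)
distinct pairs in image: 14 / 15 needed
  → (0,1) hit at k=1 and k=10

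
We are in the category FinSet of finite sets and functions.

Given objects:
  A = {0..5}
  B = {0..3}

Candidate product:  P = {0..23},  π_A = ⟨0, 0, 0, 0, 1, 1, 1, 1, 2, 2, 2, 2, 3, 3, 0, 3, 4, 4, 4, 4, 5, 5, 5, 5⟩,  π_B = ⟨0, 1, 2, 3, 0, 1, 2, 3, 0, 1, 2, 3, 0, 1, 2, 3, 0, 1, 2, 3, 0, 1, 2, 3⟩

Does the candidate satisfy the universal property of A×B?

|A|·|B| = 6·4 = 24;  |P| = 24
Check the pairing map k ↦ (π_A(k), π_B(k)):
  0 : (0,0)
  1 : (0,1)
  2 : (0,2)
  3 : (0,3)
  4 : (1,0)
  5 : (1,1)
  6 : (1,2)
  7 : (1,3)
  8 : (2,0)
  9 : (2,1)
  10 : (2,2)
  11 : (2,3)
  12 : (3,0)
  13 : (3,1)
  14 : (0,2)  ✗ repeats pair of k=2
  15 : (3,3)
  16 : (4,0)
  17 : (4,1)
  18 : (4,2)
  19 : (4,3)
  20 : (5,0)
  21 : (5,1)
  22 : (5,2)
  23 : (5,3)
distinct pairs in image: 23 / 24 needed
  → (0,2) hit at k=2 and k=14

Answer: NOT A VALID PRODUCT — duplicate pair at indices 2,14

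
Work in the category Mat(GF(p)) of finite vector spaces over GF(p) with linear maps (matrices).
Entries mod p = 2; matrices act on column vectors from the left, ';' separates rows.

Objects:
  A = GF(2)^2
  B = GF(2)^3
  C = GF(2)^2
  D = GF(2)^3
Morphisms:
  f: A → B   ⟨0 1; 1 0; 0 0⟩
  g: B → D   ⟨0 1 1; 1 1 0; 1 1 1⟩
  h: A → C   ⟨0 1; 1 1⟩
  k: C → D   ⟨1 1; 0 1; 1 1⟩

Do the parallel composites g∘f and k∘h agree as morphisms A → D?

Path 1 = f;g:
  e0=[1,0] f→[0,1,0] g→[1,1,1]
  e1=[0,1] f→[1,0,0] g→[0,1,1]
  ⟦path⟧₁ = ⟨1 0; 1 1; 1 1⟩
Path 2 = h;k:
  e0=[1,0] h→[0,1] k→[1,1,1]
  e1=[0,1] h→[1,1] k→[0,1,0]
  ⟦path⟧₂ = ⟨1 0; 1 1; 1 0⟩
Equal? NO — does not commute

Answer: DOES NOT COMMUTE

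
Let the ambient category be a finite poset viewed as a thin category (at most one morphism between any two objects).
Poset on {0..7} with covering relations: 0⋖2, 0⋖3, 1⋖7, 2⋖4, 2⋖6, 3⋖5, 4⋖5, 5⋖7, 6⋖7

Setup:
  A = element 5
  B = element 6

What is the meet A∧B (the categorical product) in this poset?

Lower bounds of A=5 and B=6: {0,2}
  0 <= 2
  2 <= 2
glb = 2

Answer: A∧B = 2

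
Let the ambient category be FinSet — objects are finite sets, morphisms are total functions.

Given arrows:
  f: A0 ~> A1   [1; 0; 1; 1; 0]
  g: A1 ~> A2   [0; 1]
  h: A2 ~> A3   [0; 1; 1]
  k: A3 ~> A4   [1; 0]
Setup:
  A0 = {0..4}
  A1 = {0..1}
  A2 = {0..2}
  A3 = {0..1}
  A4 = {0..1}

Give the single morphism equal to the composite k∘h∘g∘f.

Answer: [0; 1; 0; 0; 1]

Trace:
  0 f~>1 g~>1 h~>1 k~>0
  1 f~>0 g~>0 h~>0 k~>1
  2 f~>1 g~>1 h~>1 k~>0
  3 f~>1 g~>1 h~>1 k~>0
  4 f~>0 g~>0 h~>0 k~>1
⟦path⟧: [0; 1; 0; 0; 1]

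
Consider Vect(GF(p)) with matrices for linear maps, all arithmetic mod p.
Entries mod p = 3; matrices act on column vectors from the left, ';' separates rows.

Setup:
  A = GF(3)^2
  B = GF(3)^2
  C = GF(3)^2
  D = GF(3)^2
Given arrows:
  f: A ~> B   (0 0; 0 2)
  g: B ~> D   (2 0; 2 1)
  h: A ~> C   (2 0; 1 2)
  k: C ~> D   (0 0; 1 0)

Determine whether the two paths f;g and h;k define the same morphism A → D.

Answer: DOES NOT COMMUTE

Trace:
1) trace f;g:
  e0=[1,0] f~>[0,0] g~>[0,0]
  e1=[0,1] f~>[0,2] g~>[0,2]
  result₁ = (0 0; 0 2)
2) trace h;k:
  e0=[1,0] h~>[2,1] k~>[0,2]
  e1=[0,1] h~>[0,2] k~>[0,0]
  result₂ = (0 0; 2 0)
Equal? distinct morphisms ✗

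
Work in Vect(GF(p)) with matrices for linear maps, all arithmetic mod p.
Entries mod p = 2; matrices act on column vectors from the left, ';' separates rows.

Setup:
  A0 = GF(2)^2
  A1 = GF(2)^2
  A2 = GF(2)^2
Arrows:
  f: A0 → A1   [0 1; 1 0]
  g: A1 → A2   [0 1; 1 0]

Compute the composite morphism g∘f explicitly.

Answer: [1 0; 0 1]

Derivation:
  e0=⟨1,0⟩ f→⟨0,1⟩ g→⟨1,0⟩
  e1=⟨0,1⟩ f→⟨1,0⟩ g→⟨0,1⟩
⟦path⟧: [1 0; 0 1]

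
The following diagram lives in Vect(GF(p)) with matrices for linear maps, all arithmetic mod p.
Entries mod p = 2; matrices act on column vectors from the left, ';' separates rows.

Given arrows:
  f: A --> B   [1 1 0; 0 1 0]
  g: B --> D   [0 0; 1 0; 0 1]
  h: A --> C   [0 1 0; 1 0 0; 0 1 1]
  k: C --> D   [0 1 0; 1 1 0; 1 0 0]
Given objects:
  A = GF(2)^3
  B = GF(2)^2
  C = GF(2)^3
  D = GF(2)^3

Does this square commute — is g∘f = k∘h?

Answer: DOES NOT COMMUTE

Trace:
Along f;g (path 1):
  e0=[1,0,0] f-->[1,0] g-->[0,1,0]
  e1=[0,1,0] f-->[1,1] g-->[0,1,1]
  e2=[0,0,1] f-->[0,0] g-->[0,0,0]
  result₁ = [0 0 0; 1 1 0; 0 1 0]
Along h;k (path 2):
  e0=[1,0,0] h-->[0,1,0] k-->[1,1,0]
  e1=[0,1,0] h-->[1,0,1] k-->[0,1,1]
  e2=[0,0,1] h-->[0,0,1] k-->[0,0,0]
  result₂ = [1 0 0; 1 1 0; 0 1 0]
Equal? NO — does not commute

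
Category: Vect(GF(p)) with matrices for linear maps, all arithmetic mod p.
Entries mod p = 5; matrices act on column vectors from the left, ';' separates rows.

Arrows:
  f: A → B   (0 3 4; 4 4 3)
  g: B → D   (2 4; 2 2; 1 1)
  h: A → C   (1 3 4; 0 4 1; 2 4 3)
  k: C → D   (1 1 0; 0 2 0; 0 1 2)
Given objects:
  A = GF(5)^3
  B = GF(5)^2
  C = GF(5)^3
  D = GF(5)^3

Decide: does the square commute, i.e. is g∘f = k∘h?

Answer: DOES NOT COMMUTE

Trace:
Along f;g (path 1):
  e0=(1,0,0) f→(0,4) g→(1,3,4)
  e1=(0,1,0) f→(3,4) g→(2,4,2)
  e2=(0,0,1) f→(4,3) g→(0,4,2)
  composite₁ = (1 2 0; 3 4 4; 4 2 2)
Along h;k (path 2):
  e0=(1,0,0) h→(1,0,2) k→(1,0,4)
  e1=(0,1,0) h→(3,4,4) k→(2,3,2)
  e2=(0,0,1) h→(4,1,3) k→(0,2,2)
  composite₂ = (1 2 0; 0 3 2; 4 2 2)
Equal? NO — does not commute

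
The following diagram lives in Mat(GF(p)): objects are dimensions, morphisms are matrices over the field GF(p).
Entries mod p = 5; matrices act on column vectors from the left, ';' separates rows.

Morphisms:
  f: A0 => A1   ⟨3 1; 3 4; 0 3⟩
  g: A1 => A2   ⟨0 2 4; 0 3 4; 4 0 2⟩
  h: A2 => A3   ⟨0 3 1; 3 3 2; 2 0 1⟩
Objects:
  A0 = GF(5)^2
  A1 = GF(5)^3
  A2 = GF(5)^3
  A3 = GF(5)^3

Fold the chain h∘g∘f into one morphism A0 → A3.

Answer: ⟨4 2; 4 2; 4 0⟩

Work:
  e0=⟨1,0⟩ f=>⟨3,3,0⟩ g=>⟨1,4,2⟩ h=>⟨4,4,4⟩
  e1=⟨0,1⟩ f=>⟨1,4,3⟩ g=>⟨0,4,0⟩ h=>⟨2,2,0⟩
result: ⟨4 2; 4 2; 4 0⟩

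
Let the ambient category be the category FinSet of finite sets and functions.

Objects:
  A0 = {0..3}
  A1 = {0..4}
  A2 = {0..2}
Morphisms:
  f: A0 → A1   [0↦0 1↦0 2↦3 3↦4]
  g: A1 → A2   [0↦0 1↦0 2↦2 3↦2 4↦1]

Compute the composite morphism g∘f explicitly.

Answer: [0↦0 1↦0 2↦2 3↦1]

Derivation:
  0 f→0 g→0
  1 f→0 g→0
  2 f→3 g→2
  3 f→4 g→1
result: [0↦0 1↦0 2↦2 3↦1]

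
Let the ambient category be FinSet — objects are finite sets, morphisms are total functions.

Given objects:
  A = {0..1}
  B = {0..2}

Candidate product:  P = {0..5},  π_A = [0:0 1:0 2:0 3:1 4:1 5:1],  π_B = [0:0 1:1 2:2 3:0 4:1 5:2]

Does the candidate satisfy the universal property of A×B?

|A|·|B| = 2·3 = 6;  |P| = 6
Check the pairing map k ↦ (π_A(k), π_B(k)):
  0 : (0,0)
  1 : (0,1)
  2 : (0,2)
  3 : (1,0)
  4 : (1,1)
  5 : (1,2)
distinct pairs in image: 6 / 6 needed
  → bijection onto A×B; projections well-typed.

Answer: VALID PRODUCT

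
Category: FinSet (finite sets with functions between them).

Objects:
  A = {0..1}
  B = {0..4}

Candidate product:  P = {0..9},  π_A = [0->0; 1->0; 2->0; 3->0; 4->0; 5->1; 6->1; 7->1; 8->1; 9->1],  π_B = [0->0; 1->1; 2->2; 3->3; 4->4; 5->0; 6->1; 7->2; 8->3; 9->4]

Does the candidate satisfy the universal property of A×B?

|A|·|B| = 2·5 = 10;  |P| = 10
Check the pairing map k ↦ (π_A(k), π_B(k)):
  0 -> (0,0)
  1 -> (0,1)
  2 -> (0,2)
  3 -> (0,3)
  4 -> (0,4)
  5 -> (1,0)
  6 -> (1,1)
  7 -> (1,2)
  8 -> (1,3)
  9 -> (1,4)
distinct pairs in image: 10 / 10 needed
  → bijection onto A×B; projections well-typed.

Answer: VALID PRODUCT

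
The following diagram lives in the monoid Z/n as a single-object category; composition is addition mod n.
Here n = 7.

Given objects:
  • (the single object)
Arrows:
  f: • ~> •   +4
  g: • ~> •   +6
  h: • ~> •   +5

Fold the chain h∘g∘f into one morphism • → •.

Answer: +1

Derivation:
  0 +4≡4 +6≡3 +5≡1  (mod 7)
result: +1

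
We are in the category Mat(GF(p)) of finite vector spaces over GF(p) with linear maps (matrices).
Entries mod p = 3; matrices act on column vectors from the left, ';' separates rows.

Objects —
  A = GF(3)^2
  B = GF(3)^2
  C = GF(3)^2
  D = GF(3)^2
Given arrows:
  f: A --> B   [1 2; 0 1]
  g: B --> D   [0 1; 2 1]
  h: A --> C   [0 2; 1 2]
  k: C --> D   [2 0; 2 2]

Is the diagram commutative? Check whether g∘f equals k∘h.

Along f;g (path 1):
  e0=(1,0) f-->(1,0) g-->(0,2)
  e1=(0,1) f-->(2,1) g-->(1,2)
  result₁ = [0 1; 2 2]
Along h;k (path 2):
  e0=(1,0) h-->(0,1) k-->(0,2)
  e1=(0,1) h-->(2,2) k-->(1,2)
  result₂ = [0 1; 2 2]
Equal? same morphism ✓

Answer: COMMUTES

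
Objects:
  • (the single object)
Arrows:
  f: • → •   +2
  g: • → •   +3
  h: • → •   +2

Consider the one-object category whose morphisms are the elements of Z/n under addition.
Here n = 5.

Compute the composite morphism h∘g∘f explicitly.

Answer: +2

Trace:
  0 +2≡2 +3≡0 +2≡2  (mod 5)
⟦path⟧: +2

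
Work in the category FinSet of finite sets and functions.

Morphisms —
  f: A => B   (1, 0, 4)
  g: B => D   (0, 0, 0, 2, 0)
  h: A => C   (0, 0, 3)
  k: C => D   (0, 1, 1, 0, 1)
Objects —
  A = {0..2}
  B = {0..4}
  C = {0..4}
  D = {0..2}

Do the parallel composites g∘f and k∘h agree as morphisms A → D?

Answer: COMMUTES

Derivation:
Along f;g (path 1):
  0 f=>1 g=>0
  1 f=>0 g=>0
  2 f=>4 g=>0
  ⟦path⟧₁ = (0, 0, 0)
Along h;k (path 2):
  0 h=>0 k=>0
  1 h=>0 k=>0
  2 h=>3 k=>0
  ⟦path⟧₂ = (0, 0, 0)
Equal? equal; square commutes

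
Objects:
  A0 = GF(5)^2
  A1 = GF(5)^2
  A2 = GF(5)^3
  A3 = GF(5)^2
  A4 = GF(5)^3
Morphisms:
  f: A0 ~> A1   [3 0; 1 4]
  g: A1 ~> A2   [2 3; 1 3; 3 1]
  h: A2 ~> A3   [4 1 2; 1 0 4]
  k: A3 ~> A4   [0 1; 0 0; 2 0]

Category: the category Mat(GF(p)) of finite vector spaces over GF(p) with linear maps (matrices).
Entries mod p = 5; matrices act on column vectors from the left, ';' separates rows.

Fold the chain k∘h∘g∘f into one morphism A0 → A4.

Answer: [4 3; 0 0; 4 1]

Trace:
  e0=[1,0] f~>[3,1] g~>[4,1,0] h~>[2,4] k~>[4,0,4]
  e1=[0,1] f~>[0,4] g~>[2,2,4] h~>[3,3] k~>[3,0,1]
result: [4 3; 0 0; 4 1]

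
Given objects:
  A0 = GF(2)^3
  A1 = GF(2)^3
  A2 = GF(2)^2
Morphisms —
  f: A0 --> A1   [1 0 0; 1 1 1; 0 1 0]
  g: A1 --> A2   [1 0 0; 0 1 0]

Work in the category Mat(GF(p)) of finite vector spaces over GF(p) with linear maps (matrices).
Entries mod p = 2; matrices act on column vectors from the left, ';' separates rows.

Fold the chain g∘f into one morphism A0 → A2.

  e0=(1,0,0) f-->(1,1,0) g-->(1,1)
  e1=(0,1,0) f-->(0,1,1) g-->(0,1)
  e2=(0,0,1) f-->(0,1,0) g-->(0,1)
composite: [1 0 0; 1 1 1]

Answer: [1 0 0; 1 1 1]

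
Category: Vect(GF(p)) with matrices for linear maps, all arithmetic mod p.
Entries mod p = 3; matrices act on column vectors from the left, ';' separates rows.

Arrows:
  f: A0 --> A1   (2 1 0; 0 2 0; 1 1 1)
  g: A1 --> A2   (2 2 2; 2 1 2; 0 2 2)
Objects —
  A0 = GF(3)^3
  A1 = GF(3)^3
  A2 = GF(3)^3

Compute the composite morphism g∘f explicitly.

Answer: (0 2 2; 0 0 2; 2 0 2)

Trace:
  e0=[1,0,0] f-->[2,0,1] g-->[0,0,2]
  e1=[0,1,0] f-->[1,2,1] g-->[2,0,0]
  e2=[0,0,1] f-->[0,0,1] g-->[2,2,2]
composite: (0 2 2; 0 0 2; 2 0 2)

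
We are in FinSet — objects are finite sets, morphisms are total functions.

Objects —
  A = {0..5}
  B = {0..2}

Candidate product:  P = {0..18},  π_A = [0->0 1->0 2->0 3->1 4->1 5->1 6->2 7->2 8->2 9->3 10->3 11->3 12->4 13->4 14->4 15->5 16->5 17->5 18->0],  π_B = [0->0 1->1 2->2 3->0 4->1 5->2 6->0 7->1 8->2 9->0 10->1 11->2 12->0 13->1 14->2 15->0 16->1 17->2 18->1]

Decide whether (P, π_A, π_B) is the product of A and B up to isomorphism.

|A|·|B| = 6·3 = 18;  |P| = 19
  → cardinalities differ; no bijection possible.

Answer: NOT A VALID PRODUCT — |P|=19 ≠ |A|·|B|=18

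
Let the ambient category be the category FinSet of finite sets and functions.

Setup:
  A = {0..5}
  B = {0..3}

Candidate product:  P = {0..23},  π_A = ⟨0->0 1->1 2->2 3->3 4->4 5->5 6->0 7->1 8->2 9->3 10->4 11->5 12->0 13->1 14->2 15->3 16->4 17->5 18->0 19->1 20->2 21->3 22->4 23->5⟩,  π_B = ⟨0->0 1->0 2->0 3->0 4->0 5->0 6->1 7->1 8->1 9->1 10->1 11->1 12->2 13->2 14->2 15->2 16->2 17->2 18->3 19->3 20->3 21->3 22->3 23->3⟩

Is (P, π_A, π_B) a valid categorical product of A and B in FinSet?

Answer: VALID PRODUCT

Trace:
|A|·|B| = 6·4 = 24;  |P| = 24
Check the pairing map k ↦ (π_A(k), π_B(k)):
  0 -> (0,0)
  1 -> (1,0)
  2 -> (2,0)
  3 -> (3,0)
  4 -> (4,0)
  5 -> (5,0)
  6 -> (0,1)
  7 -> (1,1)
  8 -> (2,1)
  9 -> (3,1)
  10 -> (4,1)
  11 -> (5,1)
  12 -> (0,2)
  13 -> (1,2)
  14 -> (2,2)
  15 -> (3,2)
  16 -> (4,2)
  17 -> (5,2)
  18 -> (0,3)
  19 -> (1,3)
  20 -> (2,3)
  21 -> (3,3)
  22 -> (4,3)
  23 -> (5,3)
distinct pairs in image: 24 / 24 needed
  → bijection onto A×B; projections well-typed.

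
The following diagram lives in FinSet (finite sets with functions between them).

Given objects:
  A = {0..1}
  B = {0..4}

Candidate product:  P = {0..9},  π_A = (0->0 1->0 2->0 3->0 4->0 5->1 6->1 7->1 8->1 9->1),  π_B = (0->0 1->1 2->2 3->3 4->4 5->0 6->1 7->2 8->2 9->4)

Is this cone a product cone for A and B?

Answer: NOT A VALID PRODUCT — duplicate pair at indices 7,8

Trace:
|A|·|B| = 2·5 = 10;  |P| = 10
Check the pairing map k ↦ (π_A(k), π_B(k)):
  0 -> (0,0)
  1 -> (0,1)
  2 -> (0,2)
  3 -> (0,3)
  4 -> (0,4)
  5 -> (1,0)
  6 -> (1,1)
  7 -> (1,2)
  8 -> (1,2)  ✗ repeats pair of k=7
  9 -> (1,4)
distinct pairs in image: 9 / 10 needed
  → (1,2) hit at k=7 and k=8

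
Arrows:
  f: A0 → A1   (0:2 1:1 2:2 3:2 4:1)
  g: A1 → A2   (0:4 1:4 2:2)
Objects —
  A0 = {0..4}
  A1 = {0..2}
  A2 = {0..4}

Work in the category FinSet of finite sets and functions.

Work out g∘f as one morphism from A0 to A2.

Answer: (0:2 1:4 2:2 3:2 4:4)

Trace:
  0 f→2 g→2
  1 f→1 g→4
  2 f→2 g→2
  3 f→2 g→2
  4 f→1 g→4
result: (0:2 1:4 2:2 3:2 4:4)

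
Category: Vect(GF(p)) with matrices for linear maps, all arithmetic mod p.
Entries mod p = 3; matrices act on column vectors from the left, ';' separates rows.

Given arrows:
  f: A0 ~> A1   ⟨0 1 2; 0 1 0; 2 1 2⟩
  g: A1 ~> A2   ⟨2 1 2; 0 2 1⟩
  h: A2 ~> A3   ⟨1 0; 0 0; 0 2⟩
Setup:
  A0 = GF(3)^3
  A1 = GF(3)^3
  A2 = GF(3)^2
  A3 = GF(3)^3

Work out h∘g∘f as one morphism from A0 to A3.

  e0=[1,0,0] f~>[0,0,2] g~>[1,2] h~>[1,0,1]
  e1=[0,1,0] f~>[1,1,1] g~>[2,0] h~>[2,0,0]
  e2=[0,0,1] f~>[2,0,2] g~>[2,2] h~>[2,0,1]
result: ⟨1 2 2; 0 0 0; 1 0 1⟩

Answer: ⟨1 2 2; 0 0 0; 1 0 1⟩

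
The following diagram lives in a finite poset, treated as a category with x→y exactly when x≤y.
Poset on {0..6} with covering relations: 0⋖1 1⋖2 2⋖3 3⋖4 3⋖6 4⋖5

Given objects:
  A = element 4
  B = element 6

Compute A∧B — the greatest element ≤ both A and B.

{x : x≤A ∧ x≤B} = {0,1,2,3}  (A=4, B=6)
  0 ≤ 3
  1 ≤ 3
  2 ≤ 3
  3 ≤ 3
glb = 3

Answer: A∧B = 3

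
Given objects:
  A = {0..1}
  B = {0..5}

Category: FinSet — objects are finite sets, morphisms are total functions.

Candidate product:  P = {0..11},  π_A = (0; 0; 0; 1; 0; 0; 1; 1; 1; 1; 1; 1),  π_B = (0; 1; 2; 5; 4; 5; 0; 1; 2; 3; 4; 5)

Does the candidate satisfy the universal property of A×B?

|A|·|B| = 2·6 = 12;  |P| = 12
Check the pairing map k ↦ (π_A(k), π_B(k)):
  0 : (0,0)
  1 : (0,1)
  2 : (0,2)
  3 : (1,5)
  4 : (0,4)
  5 : (0,5)
  6 : (1,0)
  7 : (1,1)
  8 : (1,2)
  9 : (1,3)
  10 : (1,4)
  11 : (1,5)  ✗ repeats pair of k=3
distinct pairs in image: 11 / 12 needed
  → (1,5) hit at k=3 and k=11

Answer: NOT A VALID PRODUCT — duplicate pair at indices 11,3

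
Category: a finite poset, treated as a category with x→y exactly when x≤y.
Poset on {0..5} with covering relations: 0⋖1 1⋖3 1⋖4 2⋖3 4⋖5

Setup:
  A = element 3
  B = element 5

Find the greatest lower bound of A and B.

{x : x⊑A ∧ x⊑B} = {0,1}  (A=3, B=5)
  0 ⊑ 1
  1 ⊑ 1
glb = 1

Answer: A∧B = 1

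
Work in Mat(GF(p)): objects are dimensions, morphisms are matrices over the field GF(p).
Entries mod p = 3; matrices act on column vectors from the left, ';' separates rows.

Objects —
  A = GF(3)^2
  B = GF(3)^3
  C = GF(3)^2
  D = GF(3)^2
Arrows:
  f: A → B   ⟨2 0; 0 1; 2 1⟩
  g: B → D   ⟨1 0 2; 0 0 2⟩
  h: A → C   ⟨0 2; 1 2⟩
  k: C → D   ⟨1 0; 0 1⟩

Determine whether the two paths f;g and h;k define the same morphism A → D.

Answer: COMMUTES

Work:
1) trace f;g:
  e0=⟨1,0⟩ f→⟨2,0,2⟩ g→⟨0,1⟩
  e1=⟨0,1⟩ f→⟨0,1,1⟩ g→⟨2,2⟩
  ⟦path⟧₁ = ⟨0 2; 1 2⟩
2) trace h;k:
  e0=⟨1,0⟩ h→⟨0,1⟩ k→⟨0,1⟩
  e1=⟨0,1⟩ h→⟨2,2⟩ k→⟨2,2⟩
  ⟦path⟧₂ = ⟨0 2; 1 2⟩
Equal? equal; square commutes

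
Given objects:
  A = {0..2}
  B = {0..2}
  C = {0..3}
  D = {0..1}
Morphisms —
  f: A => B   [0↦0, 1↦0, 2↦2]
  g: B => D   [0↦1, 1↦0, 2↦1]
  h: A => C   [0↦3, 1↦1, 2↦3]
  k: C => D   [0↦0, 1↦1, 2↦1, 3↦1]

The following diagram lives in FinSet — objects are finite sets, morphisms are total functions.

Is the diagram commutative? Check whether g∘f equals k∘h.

Path 1 = f;g:
  0 f=>0 g=>1
  1 f=>0 g=>1
  2 f=>2 g=>1
  result₁ = [0↦1, 1↦1, 2↦1]
Path 2 = h;k:
  0 h=>3 k=>1
  1 h=>1 k=>1
  2 h=>3 k=>1
  result₂ = [0↦1, 1↦1, 2↦1]
Equal? YES — commutes

Answer: COMMUTES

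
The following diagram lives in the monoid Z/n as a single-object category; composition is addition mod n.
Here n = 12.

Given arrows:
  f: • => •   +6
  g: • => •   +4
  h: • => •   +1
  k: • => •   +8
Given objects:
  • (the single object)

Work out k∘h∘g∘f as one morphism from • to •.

Answer: +7

Trace:
  0 +6≡6 +4≡10 +1≡11 +8≡7  (mod 12)
composite: +7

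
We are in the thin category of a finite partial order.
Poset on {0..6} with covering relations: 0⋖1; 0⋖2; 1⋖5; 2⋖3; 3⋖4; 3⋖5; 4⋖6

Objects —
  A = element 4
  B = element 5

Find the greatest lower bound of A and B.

Answer: A∧B = 3

Derivation:
Common predecessors of 4,5: {0,2,3}
  0 ⊑ 3
  2 ⊑ 3
  3 ⊑ 3
glb = 3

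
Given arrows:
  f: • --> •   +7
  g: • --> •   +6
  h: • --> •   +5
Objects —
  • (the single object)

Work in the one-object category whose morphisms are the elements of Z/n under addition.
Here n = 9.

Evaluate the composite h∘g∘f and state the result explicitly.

  0 +7≡7 +6≡4 +5≡0  (mod 9)
result: +0

Answer: +0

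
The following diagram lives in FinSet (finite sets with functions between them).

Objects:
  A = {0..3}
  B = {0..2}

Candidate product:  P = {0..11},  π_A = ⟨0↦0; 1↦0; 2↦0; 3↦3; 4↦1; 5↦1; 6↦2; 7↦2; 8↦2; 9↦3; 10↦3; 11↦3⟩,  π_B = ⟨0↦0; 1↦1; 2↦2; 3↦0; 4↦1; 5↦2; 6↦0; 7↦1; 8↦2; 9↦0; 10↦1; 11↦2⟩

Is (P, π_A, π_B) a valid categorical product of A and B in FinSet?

|A|·|B| = 4·3 = 12;  |P| = 12
Check the pairing map k ↦ (π_A(k), π_B(k)):
  0 ↦ (0,0)
  1 ↦ (0,1)
  2 ↦ (0,2)
  3 ↦ (3,0)
  4 ↦ (1,1)
  5 ↦ (1,2)
  6 ↦ (2,0)
  7 ↦ (2,1)
  8 ↦ (2,2)
  9 ↦ (3,0)  ✗ repeats pair of k=3
  10 ↦ (3,1)
  11 ↦ (3,2)
distinct pairs in image: 11 / 12 needed
  → (3,0) hit at k=3 and k=9

Answer: NOT A VALID PRODUCT — duplicate pair at indices 9,3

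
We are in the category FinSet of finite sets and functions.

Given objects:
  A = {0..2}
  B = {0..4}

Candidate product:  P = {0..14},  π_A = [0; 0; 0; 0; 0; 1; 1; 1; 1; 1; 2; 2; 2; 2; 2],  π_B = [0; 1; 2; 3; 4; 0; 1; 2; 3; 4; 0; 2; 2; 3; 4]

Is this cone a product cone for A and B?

Answer: NOT A VALID PRODUCT — duplicate pair at indices 12,11

Derivation:
|A|·|B| = 3·5 = 15;  |P| = 15
Check the pairing map k ↦ (π_A(k), π_B(k)):
  0 -> (0,0)
  1 -> (0,1)
  2 -> (0,2)
  3 -> (0,3)
  4 -> (0,4)
  5 -> (1,0)
  6 -> (1,1)
  7 -> (1,2)
  8 -> (1,3)
  9 -> (1,4)
  10 -> (2,0)
  11 -> (2,2)
  12 -> (2,2)  ✗ repeats pair of k=11
  13 -> (2,3)
  14 -> (2,4)
distinct pairs in image: 14 / 15 needed
  → (2,2) hit at k=11 and k=12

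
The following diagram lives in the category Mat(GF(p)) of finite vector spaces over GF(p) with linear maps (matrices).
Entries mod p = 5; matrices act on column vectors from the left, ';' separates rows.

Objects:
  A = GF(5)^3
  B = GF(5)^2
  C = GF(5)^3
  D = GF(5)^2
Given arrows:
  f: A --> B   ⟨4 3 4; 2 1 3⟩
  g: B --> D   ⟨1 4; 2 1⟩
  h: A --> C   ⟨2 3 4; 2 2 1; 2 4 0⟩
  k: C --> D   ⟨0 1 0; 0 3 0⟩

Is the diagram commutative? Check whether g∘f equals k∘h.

1) trace f;g:
  e0=[1,0,0] f-->[4,2] g-->[2,0]
  e1=[0,1,0] f-->[3,1] g-->[2,2]
  e2=[0,0,1] f-->[4,3] g-->[1,1]
  result₁ = ⟨2 2 1; 0 2 1⟩
2) trace h;k:
  e0=[1,0,0] h-->[2,2,2] k-->[2,1]
  e1=[0,1,0] h-->[3,2,4] k-->[2,1]
  e2=[0,0,1] h-->[4,1,0] k-->[1,3]
  result₂ = ⟨2 2 1; 1 1 3⟩
Equal? differ; not commutative

Answer: DOES NOT COMMUTE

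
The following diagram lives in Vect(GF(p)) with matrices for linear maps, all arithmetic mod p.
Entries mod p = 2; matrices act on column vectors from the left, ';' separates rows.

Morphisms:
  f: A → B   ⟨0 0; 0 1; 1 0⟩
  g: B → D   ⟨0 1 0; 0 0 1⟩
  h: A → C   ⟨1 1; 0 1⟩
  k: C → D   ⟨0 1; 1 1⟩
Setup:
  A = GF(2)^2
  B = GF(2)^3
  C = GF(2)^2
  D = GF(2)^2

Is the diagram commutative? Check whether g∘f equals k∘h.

1) trace f;g:
  e0=⟨1,0⟩ f→⟨0,0,1⟩ g→⟨0,1⟩
  e1=⟨0,1⟩ f→⟨0,1,0⟩ g→⟨1,0⟩
  ⟦path⟧₁ = ⟨0 1; 1 0⟩
2) trace h;k:
  e0=⟨1,0⟩ h→⟨1,0⟩ k→⟨0,1⟩
  e1=⟨0,1⟩ h→⟨1,1⟩ k→⟨1,0⟩
  ⟦path⟧₂ = ⟨0 1; 1 0⟩
Equal? equal; square commutes

Answer: COMMUTES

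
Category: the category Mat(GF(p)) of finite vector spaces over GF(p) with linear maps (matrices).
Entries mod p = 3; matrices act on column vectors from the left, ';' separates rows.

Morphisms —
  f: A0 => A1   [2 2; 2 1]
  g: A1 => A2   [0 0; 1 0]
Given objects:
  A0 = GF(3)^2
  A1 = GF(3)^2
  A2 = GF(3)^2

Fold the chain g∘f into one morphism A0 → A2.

  e0=(1,0) f=>(2,2) g=>(0,2)
  e1=(0,1) f=>(2,1) g=>(0,2)
result: [0 0; 2 2]

Answer: [0 0; 2 2]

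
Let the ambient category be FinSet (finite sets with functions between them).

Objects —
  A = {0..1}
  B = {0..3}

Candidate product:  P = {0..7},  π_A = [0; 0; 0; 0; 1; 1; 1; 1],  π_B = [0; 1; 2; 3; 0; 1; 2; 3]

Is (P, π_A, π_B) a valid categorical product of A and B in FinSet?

Answer: VALID PRODUCT

Work:
|A|·|B| = 2·4 = 8;  |P| = 8
Check the pairing map k ↦ (π_A(k), π_B(k)):
  0 : (0,0)
  1 : (0,1)
  2 : (0,2)
  3 : (0,3)
  4 : (1,0)
  5 : (1,1)
  6 : (1,2)
  7 : (1,3)
distinct pairs in image: 8 / 8 needed
  → bijection onto A×B; projections well-typed.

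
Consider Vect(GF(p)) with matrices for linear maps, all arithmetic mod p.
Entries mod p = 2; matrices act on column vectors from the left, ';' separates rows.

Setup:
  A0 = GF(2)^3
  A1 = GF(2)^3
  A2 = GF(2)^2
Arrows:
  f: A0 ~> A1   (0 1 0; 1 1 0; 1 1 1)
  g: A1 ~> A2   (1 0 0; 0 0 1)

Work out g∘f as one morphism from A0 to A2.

Answer: (0 1 0; 1 1 1)

Work:
  e0=(1,0,0) f~>(0,1,1) g~>(0,1)
  e1=(0,1,0) f~>(1,1,1) g~>(1,1)
  e2=(0,0,1) f~>(0,0,1) g~>(0,1)
composite: (0 1 0; 1 1 1)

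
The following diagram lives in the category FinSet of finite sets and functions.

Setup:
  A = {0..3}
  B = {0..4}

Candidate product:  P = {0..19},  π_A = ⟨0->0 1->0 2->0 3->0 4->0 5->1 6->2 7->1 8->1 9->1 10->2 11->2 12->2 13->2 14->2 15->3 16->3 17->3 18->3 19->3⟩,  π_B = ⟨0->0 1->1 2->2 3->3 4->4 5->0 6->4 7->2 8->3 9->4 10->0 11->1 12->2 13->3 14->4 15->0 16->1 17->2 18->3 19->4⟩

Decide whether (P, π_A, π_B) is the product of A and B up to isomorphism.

|A|·|B| = 4·5 = 20;  |P| = 20
Check the pairing map k ↦ (π_A(k), π_B(k)):
  0 -> (0,0)
  1 -> (0,1)
  2 -> (0,2)
  3 -> (0,3)
  4 -> (0,4)
  5 -> (1,0)
  6 -> (2,4)
  7 -> (1,2)
  8 -> (1,3)
  9 -> (1,4)
  10 -> (2,0)
  11 -> (2,1)
  12 -> (2,2)
  13 -> (2,3)
  14 -> (2,4)  ✗ repeats pair of k=6
  15 -> (3,0)
  16 -> (3,1)
  17 -> (3,2)
  18 -> (3,3)
  19 -> (3,4)
distinct pairs in image: 19 / 20 needed
  → (2,4) hit at k=6 and k=14

Answer: NOT A VALID PRODUCT — duplicate pair at indices 14,6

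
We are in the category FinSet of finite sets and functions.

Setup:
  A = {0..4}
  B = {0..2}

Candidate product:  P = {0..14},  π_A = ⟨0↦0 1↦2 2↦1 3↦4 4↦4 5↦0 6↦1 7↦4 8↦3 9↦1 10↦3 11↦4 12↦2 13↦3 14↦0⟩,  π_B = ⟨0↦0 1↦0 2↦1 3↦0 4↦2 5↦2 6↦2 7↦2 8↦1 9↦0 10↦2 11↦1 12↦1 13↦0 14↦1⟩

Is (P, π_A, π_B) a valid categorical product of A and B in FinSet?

|A|·|B| = 5·3 = 15;  |P| = 15
Check the pairing map k ↦ (π_A(k), π_B(k)):
  0 ↦ (0,0)
  1 ↦ (2,0)
  2 ↦ (1,1)
  3 ↦ (4,0)
  4 ↦ (4,2)
  5 ↦ (0,2)
  6 ↦ (1,2)
  7 ↦ (4,2)  ✗ repeats pair of k=4
  8 ↦ (3,1)
  9 ↦ (1,0)
  10 ↦ (3,2)
  11 ↦ (4,1)
  12 ↦ (2,1)
  13 ↦ (3,0)
  14 ↦ (0,1)
distinct pairs in image: 14 / 15 needed
  → (4,2) hit at k=4 and k=7

Answer: NOT A VALID PRODUCT — duplicate pair at indices 7,4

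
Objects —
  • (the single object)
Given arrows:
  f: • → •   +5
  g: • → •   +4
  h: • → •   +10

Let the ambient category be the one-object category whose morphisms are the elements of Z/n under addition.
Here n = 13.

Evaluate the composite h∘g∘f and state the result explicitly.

Answer: +6

Derivation:
  0 +5≡5 +4≡9 +10≡6  (mod 13)
⟦path⟧: +6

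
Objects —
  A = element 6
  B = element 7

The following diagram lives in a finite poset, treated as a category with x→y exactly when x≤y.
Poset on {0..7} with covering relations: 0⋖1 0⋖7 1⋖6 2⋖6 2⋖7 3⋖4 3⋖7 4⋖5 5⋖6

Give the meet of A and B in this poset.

Lower bounds of A=6 and B=7: {0,2,3}
  maximal lower bounds 0 and 2 are incomparable: neither 0<=2 nor 2<=0
→ no greatest lower bound exists

Answer: NO MEET EXISTS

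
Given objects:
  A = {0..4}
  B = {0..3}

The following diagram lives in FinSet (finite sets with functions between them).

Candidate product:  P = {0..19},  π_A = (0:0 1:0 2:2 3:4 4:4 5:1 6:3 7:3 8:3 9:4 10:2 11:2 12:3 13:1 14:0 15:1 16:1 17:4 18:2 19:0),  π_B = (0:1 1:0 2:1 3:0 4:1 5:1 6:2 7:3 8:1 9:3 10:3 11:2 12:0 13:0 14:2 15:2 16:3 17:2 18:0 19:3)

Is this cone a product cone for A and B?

|A|·|B| = 5·4 = 20;  |P| = 20
Check the pairing map k ↦ (π_A(k), π_B(k)):
  0 : (0,1)
  1 : (0,0)
  2 : (2,1)
  3 : (4,0)
  4 : (4,1)
  5 : (1,1)
  6 : (3,2)
  7 : (3,3)
  8 : (3,1)
  9 : (4,3)
  10 : (2,3)
  11 : (2,2)
  12 : (3,0)
  13 : (1,0)
  14 : (0,2)
  15 : (1,2)
  16 : (1,3)
  17 : (4,2)
  18 : (2,0)
  19 : (0,3)
distinct pairs in image: 20 / 20 needed
  → bijection onto A×B; projections well-typed.

Answer: VALID PRODUCT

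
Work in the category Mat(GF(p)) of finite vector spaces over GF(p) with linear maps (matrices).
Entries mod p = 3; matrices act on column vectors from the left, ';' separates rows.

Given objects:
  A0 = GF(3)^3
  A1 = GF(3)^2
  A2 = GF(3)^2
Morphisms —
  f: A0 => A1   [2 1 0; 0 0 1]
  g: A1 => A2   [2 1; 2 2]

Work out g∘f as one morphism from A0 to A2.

Answer: [1 2 1; 1 2 2]

Derivation:
  e0=⟨1,0,0⟩ f=>⟨2,0⟩ g=>⟨1,1⟩
  e1=⟨0,1,0⟩ f=>⟨1,0⟩ g=>⟨2,2⟩
  e2=⟨0,0,1⟩ f=>⟨0,1⟩ g=>⟨1,2⟩
composite: [1 2 1; 1 2 2]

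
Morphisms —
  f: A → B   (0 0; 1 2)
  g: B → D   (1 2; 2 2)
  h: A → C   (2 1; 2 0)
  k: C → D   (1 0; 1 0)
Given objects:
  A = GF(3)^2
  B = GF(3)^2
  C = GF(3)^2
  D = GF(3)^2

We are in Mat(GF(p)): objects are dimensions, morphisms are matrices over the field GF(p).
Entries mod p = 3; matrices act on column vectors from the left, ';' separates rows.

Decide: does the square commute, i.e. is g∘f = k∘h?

Answer: COMMUTES

Trace:
Along f;g (path 1):
  e0=[1,0] f→[0,1] g→[2,2]
  e1=[0,1] f→[0,2] g→[1,1]
  result₁ = (2 1; 2 1)
Along h;k (path 2):
  e0=[1,0] h→[2,2] k→[2,2]
  e1=[0,1] h→[1,0] k→[1,1]
  result₂ = (2 1; 2 1)
Equal? YES — commutes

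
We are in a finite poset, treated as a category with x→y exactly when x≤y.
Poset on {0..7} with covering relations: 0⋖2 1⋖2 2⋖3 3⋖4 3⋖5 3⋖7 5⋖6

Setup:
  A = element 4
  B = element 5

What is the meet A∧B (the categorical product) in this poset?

Answer: A∧B = 3

Work:
Lower bounds of A=4 and B=5: {0,1,2,3}
  0 ≤ 3
  1 ≤ 3
  2 ≤ 3
  3 ≤ 3
glb = 3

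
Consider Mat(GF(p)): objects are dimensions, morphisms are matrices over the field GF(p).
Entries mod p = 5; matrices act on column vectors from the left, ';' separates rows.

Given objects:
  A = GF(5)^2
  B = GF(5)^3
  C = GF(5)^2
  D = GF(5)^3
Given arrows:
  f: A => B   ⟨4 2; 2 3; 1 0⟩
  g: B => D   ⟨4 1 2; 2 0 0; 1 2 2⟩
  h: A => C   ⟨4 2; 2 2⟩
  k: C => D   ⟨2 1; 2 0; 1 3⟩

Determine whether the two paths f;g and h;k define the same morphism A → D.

Along f;g (path 1):
  e0=⟨1,0⟩ f=>⟨4,2,1⟩ g=>⟨0,3,0⟩
  e1=⟨0,1⟩ f=>⟨2,3,0⟩ g=>⟨1,4,3⟩
  ⟦path⟧₁ = ⟨0 1; 3 4; 0 3⟩
Along h;k (path 2):
  e0=⟨1,0⟩ h=>⟨4,2⟩ k=>⟨0,3,0⟩
  e1=⟨0,1⟩ h=>⟨2,2⟩ k=>⟨1,4,3⟩
  ⟦path⟧₂ = ⟨0 1; 3 4; 0 3⟩
Equal? equal; square commutes

Answer: COMMUTES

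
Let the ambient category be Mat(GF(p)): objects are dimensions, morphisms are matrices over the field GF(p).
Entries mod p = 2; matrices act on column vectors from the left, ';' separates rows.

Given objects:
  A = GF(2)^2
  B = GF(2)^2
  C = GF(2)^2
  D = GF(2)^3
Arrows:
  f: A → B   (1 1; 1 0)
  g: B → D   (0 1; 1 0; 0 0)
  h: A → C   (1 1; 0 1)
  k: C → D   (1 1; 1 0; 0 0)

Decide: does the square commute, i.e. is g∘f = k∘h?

Answer: COMMUTES

Work:
Along f;g (path 1):
  e0=(1,0) f→(1,1) g→(1,1,0)
  e1=(0,1) f→(1,0) g→(0,1,0)
  composite₁ = (1 0; 1 1; 0 0)
Along h;k (path 2):
  e0=(1,0) h→(1,0) k→(1,1,0)
  e1=(0,1) h→(1,1) k→(0,1,0)
  composite₂ = (1 0; 1 1; 0 0)
Equal? same morphism ✓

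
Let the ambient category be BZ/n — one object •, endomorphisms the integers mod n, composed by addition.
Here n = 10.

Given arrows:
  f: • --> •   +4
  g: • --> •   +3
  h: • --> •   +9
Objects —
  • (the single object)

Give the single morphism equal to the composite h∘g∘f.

  0 +4≡4 +3≡7 +9≡6  (mod 10)
⟦path⟧: +6

Answer: +6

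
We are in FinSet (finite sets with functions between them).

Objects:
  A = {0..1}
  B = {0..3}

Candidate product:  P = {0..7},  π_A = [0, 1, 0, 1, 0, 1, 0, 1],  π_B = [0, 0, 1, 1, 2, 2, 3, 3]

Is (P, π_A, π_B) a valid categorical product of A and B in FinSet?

Answer: VALID PRODUCT

Derivation:
|A|·|B| = 2·4 = 8;  |P| = 8
Check the pairing map k ↦ (π_A(k), π_B(k)):
  0 ↦ (0,0)
  1 ↦ (1,0)
  2 ↦ (0,1)
  3 ↦ (1,1)
  4 ↦ (0,2)
  5 ↦ (1,2)
  6 ↦ (0,3)
  7 ↦ (1,3)
distinct pairs in image: 8 / 8 needed
  → bijection onto A×B; projections well-typed.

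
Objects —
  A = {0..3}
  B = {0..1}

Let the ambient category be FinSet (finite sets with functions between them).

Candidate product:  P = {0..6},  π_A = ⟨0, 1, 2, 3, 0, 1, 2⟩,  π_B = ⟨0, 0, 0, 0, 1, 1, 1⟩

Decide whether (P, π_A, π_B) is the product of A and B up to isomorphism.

|A|·|B| = 4·2 = 8;  |P| = 7
  → cardinalities differ; no bijection possible.

Answer: NOT A VALID PRODUCT — |P|=7 ≠ |A|·|B|=8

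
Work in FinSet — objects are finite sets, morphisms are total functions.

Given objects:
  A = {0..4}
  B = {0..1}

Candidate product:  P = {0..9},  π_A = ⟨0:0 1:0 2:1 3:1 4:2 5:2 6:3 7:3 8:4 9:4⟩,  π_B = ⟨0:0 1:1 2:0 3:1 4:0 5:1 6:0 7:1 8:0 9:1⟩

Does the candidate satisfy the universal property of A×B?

|A|·|B| = 5·2 = 10;  |P| = 10
Check the pairing map k ↦ (π_A(k), π_B(k)):
  0 : (0,0)
  1 : (0,1)
  2 : (1,0)
  3 : (1,1)
  4 : (2,0)
  5 : (2,1)
  6 : (3,0)
  7 : (3,1)
  8 : (4,0)
  9 : (4,1)
distinct pairs in image: 10 / 10 needed
  → bijection onto A×B; projections well-typed.

Answer: VALID PRODUCT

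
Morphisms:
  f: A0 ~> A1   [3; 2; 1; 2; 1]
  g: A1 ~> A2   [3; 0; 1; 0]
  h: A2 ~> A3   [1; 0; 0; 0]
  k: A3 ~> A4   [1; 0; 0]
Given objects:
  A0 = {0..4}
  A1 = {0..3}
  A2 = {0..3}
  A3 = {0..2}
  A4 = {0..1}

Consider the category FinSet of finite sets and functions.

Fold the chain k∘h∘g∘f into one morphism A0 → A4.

Answer: [0; 1; 0; 1; 0]

Trace:
  0 f~>3 g~>0 h~>1 k~>0
  1 f~>2 g~>1 h~>0 k~>1
  2 f~>1 g~>0 h~>1 k~>0
  3 f~>2 g~>1 h~>0 k~>1
  4 f~>1 g~>0 h~>1 k~>0
result: [0; 1; 0; 1; 0]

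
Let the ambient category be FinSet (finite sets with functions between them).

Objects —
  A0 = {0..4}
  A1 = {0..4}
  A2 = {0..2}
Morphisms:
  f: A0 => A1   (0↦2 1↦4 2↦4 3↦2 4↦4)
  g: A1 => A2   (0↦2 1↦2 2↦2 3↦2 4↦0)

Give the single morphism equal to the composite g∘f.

  0 f=>2 g=>2
  1 f=>4 g=>0
  2 f=>4 g=>0
  3 f=>2 g=>2
  4 f=>4 g=>0
composite: (0↦2 1↦0 2↦0 3↦2 4↦0)

Answer: (0↦2 1↦0 2↦0 3↦2 4↦0)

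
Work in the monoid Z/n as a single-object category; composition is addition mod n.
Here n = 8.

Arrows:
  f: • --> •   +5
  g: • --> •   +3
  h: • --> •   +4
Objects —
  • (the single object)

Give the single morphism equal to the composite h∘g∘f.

  0 +5≡5 +3≡0 +4≡4  (mod 8)
result: +4

Answer: +4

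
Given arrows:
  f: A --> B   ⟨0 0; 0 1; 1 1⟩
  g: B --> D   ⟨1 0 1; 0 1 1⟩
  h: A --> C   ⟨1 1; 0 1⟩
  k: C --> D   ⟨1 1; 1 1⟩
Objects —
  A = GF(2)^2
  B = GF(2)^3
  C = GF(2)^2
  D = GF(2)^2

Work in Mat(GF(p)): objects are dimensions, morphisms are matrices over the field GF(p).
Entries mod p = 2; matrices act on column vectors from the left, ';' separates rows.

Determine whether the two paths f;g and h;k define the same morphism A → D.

Answer: DOES NOT COMMUTE

Derivation:
Path 1 = f;g:
  e0=[1,0] f-->[0,0,1] g-->[1,1]
  e1=[0,1] f-->[0,1,1] g-->[1,0]
  ⟦path⟧₁ = ⟨1 1; 1 0⟩
Path 2 = h;k:
  e0=[1,0] h-->[1,0] k-->[1,1]
  e1=[0,1] h-->[1,1] k-->[0,0]
  ⟦path⟧₂ = ⟨1 0; 1 0⟩
Equal? differ; not commutative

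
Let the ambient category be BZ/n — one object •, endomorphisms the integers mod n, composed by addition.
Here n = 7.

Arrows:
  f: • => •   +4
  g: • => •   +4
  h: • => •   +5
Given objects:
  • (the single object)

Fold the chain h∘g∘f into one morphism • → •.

  0 +4≡4 +4≡1 +5≡6  (mod 7)
composite: +6

Answer: +6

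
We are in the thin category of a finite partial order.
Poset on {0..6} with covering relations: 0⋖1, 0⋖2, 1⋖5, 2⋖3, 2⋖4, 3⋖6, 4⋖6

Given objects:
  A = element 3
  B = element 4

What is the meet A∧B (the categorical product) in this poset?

{x : x⊑A ∧ x⊑B} = {0,2}  (A=3, B=4)
  0 ⊑ 2
  2 ⊑ 2
glb = 2

Answer: A∧B = 2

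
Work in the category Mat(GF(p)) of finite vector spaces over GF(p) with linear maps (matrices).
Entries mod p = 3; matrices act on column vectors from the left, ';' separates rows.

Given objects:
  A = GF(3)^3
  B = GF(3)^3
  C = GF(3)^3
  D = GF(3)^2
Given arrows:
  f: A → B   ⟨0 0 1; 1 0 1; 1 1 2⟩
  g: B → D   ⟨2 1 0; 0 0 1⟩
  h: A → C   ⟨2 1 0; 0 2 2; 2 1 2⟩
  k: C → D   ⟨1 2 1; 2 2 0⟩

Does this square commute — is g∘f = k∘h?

1) trace f;g:
  e0=(1,0,0) f→(0,1,1) g→(1,1)
  e1=(0,1,0) f→(0,0,1) g→(0,1)
  e2=(0,0,1) f→(1,1,2) g→(0,2)
  ⟦path⟧₁ = ⟨1 0 0; 1 1 2⟩
2) trace h;k:
  e0=(1,0,0) h→(2,0,2) k→(1,1)
  e1=(0,1,0) h→(1,2,1) k→(0,0)
  e2=(0,0,1) h→(0,2,2) k→(0,1)
  ⟦path⟧₂ = ⟨1 0 0; 1 0 1⟩
Equal? differ; not commutative

Answer: DOES NOT COMMUTE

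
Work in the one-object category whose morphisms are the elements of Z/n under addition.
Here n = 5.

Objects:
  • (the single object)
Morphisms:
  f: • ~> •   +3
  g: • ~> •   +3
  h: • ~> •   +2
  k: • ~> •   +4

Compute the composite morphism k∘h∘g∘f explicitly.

Answer: +2

Work:
  0 +3≡3 +3≡1 +2≡3 +4≡2  (mod 5)
composite: +2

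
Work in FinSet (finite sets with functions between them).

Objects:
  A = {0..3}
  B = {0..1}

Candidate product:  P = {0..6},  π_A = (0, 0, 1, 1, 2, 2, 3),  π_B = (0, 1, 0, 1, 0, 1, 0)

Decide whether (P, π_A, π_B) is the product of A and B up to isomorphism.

|A|·|B| = 4·2 = 8;  |P| = 7
  → cardinalities differ; no bijection possible.

Answer: NOT A VALID PRODUCT — |P|=7 ≠ |A|·|B|=8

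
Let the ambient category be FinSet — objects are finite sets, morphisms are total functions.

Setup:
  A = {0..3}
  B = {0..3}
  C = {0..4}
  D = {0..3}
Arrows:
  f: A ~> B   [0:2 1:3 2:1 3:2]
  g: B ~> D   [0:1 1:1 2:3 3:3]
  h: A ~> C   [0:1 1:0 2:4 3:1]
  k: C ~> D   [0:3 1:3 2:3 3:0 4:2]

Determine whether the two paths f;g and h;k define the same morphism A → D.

1) trace f;g:
  0 f~>2 g~>3
  1 f~>3 g~>3
  2 f~>1 g~>1
  3 f~>2 g~>3
  ⟦path⟧₁ = [0:3 1:3 2:1 3:3]
2) trace h;k:
  0 h~>1 k~>3
  1 h~>0 k~>3
  2 h~>4 k~>2
  3 h~>1 k~>3
  ⟦path⟧₂ = [0:3 1:3 2:2 3:3]
Equal? NO — does not commute

Answer: DOES NOT COMMUTE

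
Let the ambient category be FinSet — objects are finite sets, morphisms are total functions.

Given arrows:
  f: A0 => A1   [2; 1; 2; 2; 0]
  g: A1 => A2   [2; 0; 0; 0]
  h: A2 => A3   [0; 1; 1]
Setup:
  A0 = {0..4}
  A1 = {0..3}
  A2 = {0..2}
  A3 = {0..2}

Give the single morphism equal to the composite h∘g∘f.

  0 f=>2 g=>0 h=>0
  1 f=>1 g=>0 h=>0
  2 f=>2 g=>0 h=>0
  3 f=>2 g=>0 h=>0
  4 f=>0 g=>2 h=>1
result: [0; 0; 0; 0; 1]

Answer: [0; 0; 0; 0; 1]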